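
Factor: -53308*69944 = -1*2^5*7^1*1249^1*13327^1 = -3728574752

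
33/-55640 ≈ -0.000593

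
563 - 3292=-2729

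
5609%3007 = 2602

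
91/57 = 1 + 34/57 ≈ 1.60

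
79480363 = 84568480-5088117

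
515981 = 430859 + 85122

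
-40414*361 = -14589454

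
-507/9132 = -169/3044 ≈ -0.0555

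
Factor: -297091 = -1*23^1*12917^1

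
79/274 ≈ 0.288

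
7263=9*807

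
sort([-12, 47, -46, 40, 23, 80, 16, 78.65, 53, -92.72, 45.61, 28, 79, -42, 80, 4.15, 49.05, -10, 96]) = [-92.72, -46, -42, -12, -10, 4.15, 16, 23, 28, 40, 45.61, 47, 49.05, 53, 78.65, 79, 80, 80, 96]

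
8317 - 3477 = 4840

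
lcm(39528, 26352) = 79056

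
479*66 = 31614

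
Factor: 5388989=19^1*283631^1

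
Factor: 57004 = 2^2*14251^1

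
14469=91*159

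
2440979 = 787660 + 1653319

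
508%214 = 80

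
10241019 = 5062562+5178457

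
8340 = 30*278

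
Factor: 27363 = 3^1*7^1*1303^1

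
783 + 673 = 1456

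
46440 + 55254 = 101694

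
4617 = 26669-22052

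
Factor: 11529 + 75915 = 2^2 * 3^2 * 7^1 * 347^1 = 87444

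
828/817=1 + 11/817 ≈ 1.01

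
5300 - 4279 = 1021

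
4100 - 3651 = 449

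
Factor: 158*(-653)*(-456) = 2^4*3^1*19^1*79^1*653^1 = 47047344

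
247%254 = 247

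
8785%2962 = 2861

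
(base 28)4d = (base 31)41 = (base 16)7d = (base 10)125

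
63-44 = 19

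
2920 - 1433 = 1487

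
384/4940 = 96/1235 ≈ 0.0777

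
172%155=17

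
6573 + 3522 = 10095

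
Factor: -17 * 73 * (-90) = 2^1 * 3^2 * 5^1 * 17^1 * 73^1 = 111690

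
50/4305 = 10/861 ≈ 0.0116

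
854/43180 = 427/21590 ≈ 0.0198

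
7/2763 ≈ 0.00253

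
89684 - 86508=3176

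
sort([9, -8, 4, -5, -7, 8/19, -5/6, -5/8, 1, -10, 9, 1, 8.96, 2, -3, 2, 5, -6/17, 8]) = [-10, -8, -7, -5, -3, -5/6, -5/8, -6/17, 8/19, 1, 1, 2, 2, 4, 5, 8, 8.96, 9, 9]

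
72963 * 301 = 21961863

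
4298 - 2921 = 1377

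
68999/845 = 81 + 554/845 ≈ 81.66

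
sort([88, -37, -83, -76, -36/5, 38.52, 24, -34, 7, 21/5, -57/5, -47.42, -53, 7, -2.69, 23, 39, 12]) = [-83, -76, -53, -47.42, -37, -34, -57/5, -36/5, -2.69, 21/5, 7, 7, 12, 23, 24, 38.52, 39, 88]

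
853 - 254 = 599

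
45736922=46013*994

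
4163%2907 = 1256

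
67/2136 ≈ 0.0314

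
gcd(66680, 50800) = 40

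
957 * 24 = 22968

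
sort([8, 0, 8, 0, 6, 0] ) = [0, 0, 0, 6, 8, 8] 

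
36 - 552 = -516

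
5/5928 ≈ 0.000843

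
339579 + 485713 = 825292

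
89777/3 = 29925 + 2/3 ≈ 29925.67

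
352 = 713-361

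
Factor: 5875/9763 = 5^3 * 13^(-1) * 47^1 * 751^(-1)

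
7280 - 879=6401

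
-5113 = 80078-85191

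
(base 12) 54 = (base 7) 121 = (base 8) 100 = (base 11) 59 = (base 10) 64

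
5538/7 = 791 + 1/7 ≈ 791.14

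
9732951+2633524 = 12366475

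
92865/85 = 1092 + 9/17 ≈ 1092.53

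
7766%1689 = 1010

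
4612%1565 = 1482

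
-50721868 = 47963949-98685817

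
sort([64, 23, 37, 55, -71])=[-71, 23, 37, 55, 64]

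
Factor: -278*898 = -1*2^2*139^1*449^1 = -249644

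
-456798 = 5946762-6403560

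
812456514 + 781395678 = 1593852192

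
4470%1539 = 1392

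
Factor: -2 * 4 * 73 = -1 * 2^3 * 73^1 = -584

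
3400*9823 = 33398200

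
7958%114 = 92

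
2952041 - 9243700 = -6291659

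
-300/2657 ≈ -0.113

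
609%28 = 21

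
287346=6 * 47891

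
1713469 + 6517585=8231054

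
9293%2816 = 845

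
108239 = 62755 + 45484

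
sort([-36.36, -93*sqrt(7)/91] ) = [-36.36, -93*sqrt(7)/91] 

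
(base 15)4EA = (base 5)13440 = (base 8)2140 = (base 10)1120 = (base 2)10001100000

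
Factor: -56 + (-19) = -1*3^1*5^2 = -75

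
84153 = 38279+45874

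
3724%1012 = 688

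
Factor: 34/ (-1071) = -1 * 2^1 * 3^ (-2) * 7^ (-1) = -2/63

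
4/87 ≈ 0.0460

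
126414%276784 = 126414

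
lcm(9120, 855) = 27360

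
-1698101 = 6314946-8013047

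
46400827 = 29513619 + 16887208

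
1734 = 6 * 289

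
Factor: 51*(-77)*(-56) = 2^3*3^1*7^2*11^1*17^1 = 219912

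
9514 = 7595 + 1919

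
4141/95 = 43 + 56/95 ≈ 43.59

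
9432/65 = 145 + 7/65 ≈ 145.11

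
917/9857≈0.0930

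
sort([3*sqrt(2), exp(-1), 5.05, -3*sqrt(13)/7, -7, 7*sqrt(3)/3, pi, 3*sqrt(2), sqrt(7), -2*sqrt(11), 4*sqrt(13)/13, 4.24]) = [-7, -2*sqrt(11), -3*sqrt(13)/7, exp(-1), 4*sqrt(13)/13, sqrt(7), pi, 7*sqrt(3)/3, 4.24, 3*sqrt(2), 3*sqrt(2), 5.05]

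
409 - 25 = 384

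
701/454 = 1 + 247/454 ≈ 1.54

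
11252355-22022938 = -10770583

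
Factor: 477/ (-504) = -1*2^ (-3)*7^ (-1)*53^1 = -53/56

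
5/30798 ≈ 0.000162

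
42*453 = 19026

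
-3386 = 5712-9098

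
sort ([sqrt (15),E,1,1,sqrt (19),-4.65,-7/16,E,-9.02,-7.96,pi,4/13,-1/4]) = [-9.02,-7.96,-4.65,-7/16,-1/4,4/13,1,1,E,E,pi,sqrt (15),sqrt (19)]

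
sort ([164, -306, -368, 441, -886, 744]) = [-886, -368, -306, 164, 441, 744]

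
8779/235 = 37+84/235 ≈ 37.36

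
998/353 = 2 + 292/353 ≈ 2.83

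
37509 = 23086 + 14423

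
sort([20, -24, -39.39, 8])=[-39.39, -24, 8, 20]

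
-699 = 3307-4006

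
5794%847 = 712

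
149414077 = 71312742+78101335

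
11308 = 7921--3387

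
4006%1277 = 175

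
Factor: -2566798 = -1 * 2^1 * 13^1 * 269^1 * 367^1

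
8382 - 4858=3524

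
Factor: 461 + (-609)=-1 * 2^2 * 37^1=-148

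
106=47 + 59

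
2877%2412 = 465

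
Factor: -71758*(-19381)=2^1*19381^1*35879^1=1390741798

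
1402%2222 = 1402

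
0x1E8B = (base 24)DDJ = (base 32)7KB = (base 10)7819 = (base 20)JAJ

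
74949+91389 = 166338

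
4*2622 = 10488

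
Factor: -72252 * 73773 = -1 * 2^2 * 3^6 * 7^1 * 223^1 * 1171^1 = -5330246796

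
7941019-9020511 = -1079492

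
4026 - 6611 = -2585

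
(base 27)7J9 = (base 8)12771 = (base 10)5625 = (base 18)H69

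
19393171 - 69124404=-49731233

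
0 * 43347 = 0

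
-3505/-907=3 + 784/907 ≈ 3.86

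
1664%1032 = 632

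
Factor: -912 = -1 * 2^4 * 3^1 * 19^1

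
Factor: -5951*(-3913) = 7^1*11^1*13^1*43^1*541^1 = 23286263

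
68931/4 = 17232 + 3/4 = 17232.75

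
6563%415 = 338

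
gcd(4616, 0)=4616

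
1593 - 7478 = -5885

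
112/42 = 8/3 ≈ 2.67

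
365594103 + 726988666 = 1092582769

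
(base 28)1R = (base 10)55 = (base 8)67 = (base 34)1L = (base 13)43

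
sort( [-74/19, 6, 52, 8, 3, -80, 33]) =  [-80, -74/19, 3, 6, 8, 33, 52]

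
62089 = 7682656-7620567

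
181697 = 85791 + 95906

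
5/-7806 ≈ -0.000641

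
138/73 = 1 + 65/73 ≈ 1.89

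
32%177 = 32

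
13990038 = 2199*6362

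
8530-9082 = -552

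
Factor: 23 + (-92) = -1*3^1*23^1 = -69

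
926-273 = 653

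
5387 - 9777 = -4390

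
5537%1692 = 461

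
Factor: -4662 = -1*2^1*3^2*7^1*37^1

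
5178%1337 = 1167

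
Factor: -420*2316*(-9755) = 2^4*3^2*5^2*7^1*193^1*1951^1 = 9488883600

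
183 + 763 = 946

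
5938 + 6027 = 11965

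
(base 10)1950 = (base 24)396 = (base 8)3636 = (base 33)1q3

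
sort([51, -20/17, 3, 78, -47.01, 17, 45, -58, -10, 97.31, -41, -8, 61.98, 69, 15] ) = [-58, -47.01, -41, -10, -8, -20/17, 3, 15, 17, 45, 51, 61.98, 69, 78, 97.31] 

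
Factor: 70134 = 2^1*3^1*11689^1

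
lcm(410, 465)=38130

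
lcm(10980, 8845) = 318420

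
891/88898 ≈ 0.0100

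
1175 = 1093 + 82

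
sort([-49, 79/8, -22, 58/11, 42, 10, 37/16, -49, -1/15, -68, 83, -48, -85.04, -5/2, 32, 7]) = [-85.04, -68, -49, -49, -48, -22, -5/2, -1/15, 37/16, 58/11, 7, 79/8, 10, 32, 42, 83]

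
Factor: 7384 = 2^3*13^1*71^1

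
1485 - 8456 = -6971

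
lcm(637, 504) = 45864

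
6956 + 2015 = 8971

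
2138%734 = 670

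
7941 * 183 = 1453203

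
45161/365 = 123 + 266/365 ≈ 123.73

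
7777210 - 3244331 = 4532879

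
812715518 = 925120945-112405427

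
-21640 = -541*40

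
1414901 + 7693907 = 9108808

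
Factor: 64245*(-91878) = -1*2^1*3^2*5^1*4283^1*15313^1 = -5902702110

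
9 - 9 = 0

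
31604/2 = 15802 = 15802.00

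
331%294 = 37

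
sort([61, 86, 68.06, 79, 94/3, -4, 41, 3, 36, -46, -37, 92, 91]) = [-46, -37, -4, 3, 94/3, 36, 41, 61, 68.06, 79, 86, 91, 92]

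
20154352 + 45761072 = 65915424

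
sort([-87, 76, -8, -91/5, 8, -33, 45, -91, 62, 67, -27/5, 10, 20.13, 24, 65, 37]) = [-91, -87, -33, -91/5, -8, -27/5, 8, 10, 20.13, 24, 37, 45, 62, 65, 67, 76]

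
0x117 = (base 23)c3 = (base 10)279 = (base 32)8n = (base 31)90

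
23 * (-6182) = -142186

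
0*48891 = 0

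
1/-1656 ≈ -0.000604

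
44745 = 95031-50286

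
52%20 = 12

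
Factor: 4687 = 43^1*109^1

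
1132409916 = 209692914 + 922717002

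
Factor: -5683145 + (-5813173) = -1*2^1*3^1*17^1*41^1*2749^1 = -11496318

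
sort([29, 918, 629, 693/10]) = [29, 693/10, 629, 918]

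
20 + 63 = 83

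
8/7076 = 2/1769≈0.00113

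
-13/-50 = 0.26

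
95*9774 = 928530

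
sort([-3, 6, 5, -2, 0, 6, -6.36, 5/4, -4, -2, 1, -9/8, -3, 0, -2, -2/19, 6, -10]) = [-10, -6.36, -4, -3, -3, -2, -2, -2, -9/8, -2/19, 0, 0, 1, 5/4, 5, 6, 6, 6]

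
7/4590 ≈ 0.00153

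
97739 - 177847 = -80108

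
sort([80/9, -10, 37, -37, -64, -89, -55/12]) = [-89, -64, -37, -10, -55/12, 80/9, 37]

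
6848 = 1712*4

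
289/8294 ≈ 0.0348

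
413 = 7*59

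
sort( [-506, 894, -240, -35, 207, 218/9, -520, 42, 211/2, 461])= [-520, -506, -240, -35, 218/9, 42, 211/2, 207, 461, 894]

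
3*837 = 2511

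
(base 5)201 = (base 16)33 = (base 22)27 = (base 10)51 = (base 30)1l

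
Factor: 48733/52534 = 2^(-1) * 26267^(-1) * 48733^1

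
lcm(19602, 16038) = 176418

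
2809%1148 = 513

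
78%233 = 78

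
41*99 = 4059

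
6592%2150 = 142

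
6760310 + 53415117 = 60175427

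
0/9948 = 0 = 0.00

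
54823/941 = 58 + 245/941 ≈ 58.26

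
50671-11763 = 38908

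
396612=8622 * 46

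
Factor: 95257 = 95257^1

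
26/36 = 13/18 ≈ 0.722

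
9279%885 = 429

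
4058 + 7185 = 11243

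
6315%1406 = 691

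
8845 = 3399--5446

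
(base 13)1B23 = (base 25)6DA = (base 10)4085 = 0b111111110101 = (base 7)14624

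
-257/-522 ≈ 0.492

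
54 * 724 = 39096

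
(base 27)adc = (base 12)4519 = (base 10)7653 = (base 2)1110111100101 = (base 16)1de5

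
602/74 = 8+5/37 ≈ 8.14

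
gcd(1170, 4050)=90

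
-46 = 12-58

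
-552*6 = -3312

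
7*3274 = 22918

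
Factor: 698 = 2^1 * 349^1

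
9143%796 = 387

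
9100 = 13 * 700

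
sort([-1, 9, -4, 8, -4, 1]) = [-4, -4, -1, 1, 8, 9]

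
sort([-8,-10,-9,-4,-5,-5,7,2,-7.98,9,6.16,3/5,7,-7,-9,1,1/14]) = [-10,-9,-9,-8,-7.98,-7,-5,-5,-4,1/14,3/5,1,2,6.16,7,7,9]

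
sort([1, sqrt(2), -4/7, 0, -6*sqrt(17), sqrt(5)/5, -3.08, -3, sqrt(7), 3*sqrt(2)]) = [-6*sqrt(17), -3.08, -3, -4/7, 0, sqrt(5)/5, 1, sqrt(2), sqrt(7), 3*sqrt(2)]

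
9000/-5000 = -9/5 = -1.80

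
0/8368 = 0 = 0.00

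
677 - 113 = 564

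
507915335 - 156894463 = 351020872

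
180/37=4 + 32/37 ≈ 4.86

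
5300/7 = 757 + 1/7 ≈ 757.14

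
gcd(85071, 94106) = 1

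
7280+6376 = 13656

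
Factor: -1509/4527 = -1*3^(-1) = -1/3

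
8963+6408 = 15371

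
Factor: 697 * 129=3^1 * 17^1 * 41^1 * 43^1=89913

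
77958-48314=29644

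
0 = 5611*0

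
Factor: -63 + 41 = -1*2^1*11^1 = -22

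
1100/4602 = 550/2301 ≈ 0.239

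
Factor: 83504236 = 2^2 * 71^1 * 294029^1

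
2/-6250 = -1/3125 = -0.00032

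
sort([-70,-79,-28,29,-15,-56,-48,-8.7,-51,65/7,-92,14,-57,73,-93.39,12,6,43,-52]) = [-93.39,-92,-79,-70,-57,-56,-52,-51,-48,-28,-15,-8.7,6,65/7,12,14,29,43,73]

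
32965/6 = 5494 + 1/6 ≈ 5494.17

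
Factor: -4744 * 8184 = -1 * 2^6 * 3^1 * 11^1 * 31^1 * 593^1 = -38824896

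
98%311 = 98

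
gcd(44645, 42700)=5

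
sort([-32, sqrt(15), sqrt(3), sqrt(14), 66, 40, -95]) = [-95, -32, sqrt(3), sqrt(14), sqrt(15), 40, 66]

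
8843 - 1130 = 7713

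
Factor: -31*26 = -1*2^1*13^1*31^1 = -806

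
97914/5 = 19582+4/5 = 19582.80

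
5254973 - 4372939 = 882034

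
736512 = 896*822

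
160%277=160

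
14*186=2604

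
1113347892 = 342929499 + 770418393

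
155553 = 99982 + 55571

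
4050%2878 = 1172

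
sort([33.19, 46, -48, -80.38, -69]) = [-80.38, -69, -48, 33.19, 46]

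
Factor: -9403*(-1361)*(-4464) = -1*2^4*3^2*31^1*1361^1*9403^1 = -57127964112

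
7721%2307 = 800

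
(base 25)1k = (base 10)45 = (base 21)23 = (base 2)101101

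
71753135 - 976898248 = -905145113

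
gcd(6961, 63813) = 1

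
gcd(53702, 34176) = 2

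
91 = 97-6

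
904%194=128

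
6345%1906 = 627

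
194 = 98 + 96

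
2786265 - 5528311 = -2742046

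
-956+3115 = 2159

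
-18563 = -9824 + -8739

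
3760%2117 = 1643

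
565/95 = 113/19 ≈ 5.95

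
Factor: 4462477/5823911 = 17^(-1)*37^(-1)*47^(-1)*197^(-1)*1583^1*2819^1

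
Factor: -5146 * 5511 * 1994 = -1 * 2^2 * 3^1 * 11^1 * 31^1 * 83^1 * 167^1 * 997^1 = -56549054364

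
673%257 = 159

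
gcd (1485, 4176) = 9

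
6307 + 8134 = 14441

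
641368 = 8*80171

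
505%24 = 1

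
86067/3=28689=28689.00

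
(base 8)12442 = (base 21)c5d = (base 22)b3k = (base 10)5410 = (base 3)21102101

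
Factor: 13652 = 2^2*3413^1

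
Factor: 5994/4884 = 2^(-1)*3^3*11^(-1) = 27/22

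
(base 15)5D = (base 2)1011000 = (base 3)10021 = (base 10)88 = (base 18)4G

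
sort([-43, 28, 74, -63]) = [-63, -43, 28, 74]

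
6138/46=133 + 10/23≈133.43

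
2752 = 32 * 86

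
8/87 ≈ 0.0920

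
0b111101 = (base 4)331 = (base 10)61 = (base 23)2f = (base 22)2h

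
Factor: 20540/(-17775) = -1*2^2*3^(-2)*5^(-1)*13^1 = -52/45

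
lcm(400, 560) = 2800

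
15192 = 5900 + 9292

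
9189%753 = 153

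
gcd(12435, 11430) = 15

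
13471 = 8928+4543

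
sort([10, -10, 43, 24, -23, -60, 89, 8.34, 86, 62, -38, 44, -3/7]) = [-60, -38, -23, -10, -3/7, 8.34, 10, 24, 43, 44, 62, 86, 89]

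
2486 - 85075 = -82589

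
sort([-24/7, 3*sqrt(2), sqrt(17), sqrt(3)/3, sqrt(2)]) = [-24/7, sqrt(3)/3, sqrt(2), sqrt(17), 3*sqrt(2)]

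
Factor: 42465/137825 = 3^1*5^(-1)*19^1*37^(-1) = 57/185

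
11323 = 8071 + 3252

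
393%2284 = 393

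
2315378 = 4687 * 494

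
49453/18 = 2747 + 7/18≈2747.39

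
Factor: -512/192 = -1*2^3*3^(-1) = -8/3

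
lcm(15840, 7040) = 63360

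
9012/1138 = 7 + 523/569 ≈ 7.92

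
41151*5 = 205755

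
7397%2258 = 623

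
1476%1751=1476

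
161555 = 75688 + 85867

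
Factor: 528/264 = 2^1 = 2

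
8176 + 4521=12697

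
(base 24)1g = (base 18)24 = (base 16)28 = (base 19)22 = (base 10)40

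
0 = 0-0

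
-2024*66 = -133584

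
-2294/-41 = 55 + 39/41 ≈ 55.95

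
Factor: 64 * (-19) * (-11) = 2^6 * 11^1 * 19^1 = 13376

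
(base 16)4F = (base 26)31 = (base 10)79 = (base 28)2N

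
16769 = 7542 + 9227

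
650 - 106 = 544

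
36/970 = 18/485 ≈ 0.0371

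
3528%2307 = 1221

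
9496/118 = 80 + 28/59 ≈ 80.47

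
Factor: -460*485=-1*2^2*5^2*23^1*97^1=-223100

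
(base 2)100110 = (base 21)1h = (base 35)13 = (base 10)38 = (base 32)16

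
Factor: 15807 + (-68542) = -1 * 5^1 * 53^1 * 199^1 = -52735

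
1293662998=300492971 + 993170027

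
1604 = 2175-571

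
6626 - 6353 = 273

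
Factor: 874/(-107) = -1 * 2^1 * 19^1 * 23^1 * 107^(-1)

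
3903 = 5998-2095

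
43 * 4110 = 176730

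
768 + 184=952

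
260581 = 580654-320073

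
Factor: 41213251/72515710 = 2^(-1) * 5^(-1) * 17^(-1) * 149^1 * 276599^1 * 426563^(-1)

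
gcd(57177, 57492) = 9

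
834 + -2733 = -1899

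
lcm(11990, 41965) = 83930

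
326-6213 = -5887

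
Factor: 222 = 2^1*3^1*37^1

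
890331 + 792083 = 1682414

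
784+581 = 1365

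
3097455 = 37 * 83715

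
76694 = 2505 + 74189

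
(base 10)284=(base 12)1b8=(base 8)434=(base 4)10130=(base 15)13e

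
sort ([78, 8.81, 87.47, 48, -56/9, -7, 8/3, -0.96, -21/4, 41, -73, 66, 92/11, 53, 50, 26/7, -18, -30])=[-73, -30, -18, -7, -56/9, -21/4, -0.96, 8/3, 26/7, 92/11, 8.81, 41, 48, 50, 53, 66, 78, 87.47]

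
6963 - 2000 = 4963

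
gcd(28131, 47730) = 3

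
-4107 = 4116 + -8223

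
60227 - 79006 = -18779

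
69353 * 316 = 21915548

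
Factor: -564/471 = -1 * 2^2 * 47^1 * 157^(-1) = -188/157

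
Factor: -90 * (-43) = 2^1 * 3^2 * 5^1 * 43^1 = 3870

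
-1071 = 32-1103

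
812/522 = 1 + 5/9 ≈ 1.56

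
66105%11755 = 7330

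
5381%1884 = 1613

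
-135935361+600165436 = 464230075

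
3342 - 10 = 3332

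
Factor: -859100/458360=-1 * 2^(-1) * 5^1 * 7^(-1) * 11^2 * 71^1 * 1637^(-1)=-42955/22918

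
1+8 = 9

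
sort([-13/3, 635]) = [-13/3, 635]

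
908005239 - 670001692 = 238003547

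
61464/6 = 10244 = 10244.00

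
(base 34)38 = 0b1101110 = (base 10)110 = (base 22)50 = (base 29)3n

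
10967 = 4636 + 6331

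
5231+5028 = 10259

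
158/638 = 79/319 ≈ 0.248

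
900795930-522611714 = 378184216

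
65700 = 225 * 292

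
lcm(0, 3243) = 0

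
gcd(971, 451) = 1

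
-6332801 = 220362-6553163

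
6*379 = 2274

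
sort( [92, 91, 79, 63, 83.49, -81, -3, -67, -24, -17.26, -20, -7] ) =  [-81, -67, -24, -20, -17.26, -7, -3, 63, 79, 83.49, 91, 92] 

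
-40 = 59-99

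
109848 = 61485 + 48363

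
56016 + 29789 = 85805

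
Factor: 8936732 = 2^2 * 7^1 * 319169^1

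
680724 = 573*1188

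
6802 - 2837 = 3965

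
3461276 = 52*66563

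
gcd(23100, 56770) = 70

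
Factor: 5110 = 2^1*5^1*7^1*73^1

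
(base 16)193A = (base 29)7JK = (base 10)6458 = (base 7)24554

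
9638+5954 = 15592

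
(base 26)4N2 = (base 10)3304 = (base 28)460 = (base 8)6350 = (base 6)23144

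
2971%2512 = 459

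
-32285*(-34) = 1097690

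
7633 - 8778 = -1145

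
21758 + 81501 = 103259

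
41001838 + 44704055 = 85705893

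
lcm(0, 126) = 0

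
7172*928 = 6655616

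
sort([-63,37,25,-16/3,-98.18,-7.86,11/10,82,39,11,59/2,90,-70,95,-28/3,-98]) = [-98.18,-98,-70,-63,-28/3,-7.86,-16/3,11/10,11,25,59/2,37,39,82,90,95]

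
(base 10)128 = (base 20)68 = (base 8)200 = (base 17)79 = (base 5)1003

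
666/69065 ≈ 0.00964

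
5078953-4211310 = 867643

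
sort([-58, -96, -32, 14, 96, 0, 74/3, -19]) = [-96, -58, -32, -19, 0, 14, 74/3, 96]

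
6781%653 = 251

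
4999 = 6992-1993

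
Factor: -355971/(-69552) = 2^(-4) * 3^(-2) * 11^1 * 67^1 = 737/144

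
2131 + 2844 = 4975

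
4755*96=456480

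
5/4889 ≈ 0.00102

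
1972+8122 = 10094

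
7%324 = 7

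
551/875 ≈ 0.630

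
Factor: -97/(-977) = 97^1*977^(-1)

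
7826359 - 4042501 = 3783858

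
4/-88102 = -2/44051≈-0.0000454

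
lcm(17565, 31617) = 158085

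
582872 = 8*72859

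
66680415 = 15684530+50995885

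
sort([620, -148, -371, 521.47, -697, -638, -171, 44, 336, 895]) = [-697, -638, -371, -171, -148, 44, 336, 521.47, 620, 895]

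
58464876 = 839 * 69684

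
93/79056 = 31/26352≈0.00118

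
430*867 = 372810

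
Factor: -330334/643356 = -1*2^(-1)*3^(-3)*7^(-1)*19^1*23^(-1)*37^(-1)*8693^1 = -165167/321678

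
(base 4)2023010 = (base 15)2985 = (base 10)8900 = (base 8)21304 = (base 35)79a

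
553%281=272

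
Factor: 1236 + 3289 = 5^2*181^1 = 4525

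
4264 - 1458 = 2806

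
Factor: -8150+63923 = 3^2*6197^1 = 55773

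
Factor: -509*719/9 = -1*3^(-2)*509^1*719^1 = -365971/9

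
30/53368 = 15/26684 ≈ 0.000562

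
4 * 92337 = 369348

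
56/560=1/10=0.10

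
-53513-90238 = -143751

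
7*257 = 1799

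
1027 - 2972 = -1945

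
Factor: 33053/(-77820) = -1 * 2^(-2) * 3^(-1) * 5^(-1) * 1297^(-1) * 33053^1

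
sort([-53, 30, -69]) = [-69, -53, 30]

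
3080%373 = 96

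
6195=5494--701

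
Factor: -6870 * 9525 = -1 * 2^1 * 3^2 * 5^3 * 127^1 * 229^1 = -65436750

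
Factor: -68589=-1 * 3^2 * 7621^1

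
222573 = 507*439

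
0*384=0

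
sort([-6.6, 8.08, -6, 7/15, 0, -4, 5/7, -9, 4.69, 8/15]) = [-9, -6.6, -6, -4, 0, 7/15, 8/15, 5/7, 4.69, 8.08]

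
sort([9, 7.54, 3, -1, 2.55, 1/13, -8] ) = [-8, -1, 1/13, 2.55, 3, 7.54, 9] 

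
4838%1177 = 130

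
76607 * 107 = 8196949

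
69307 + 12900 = 82207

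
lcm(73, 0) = 0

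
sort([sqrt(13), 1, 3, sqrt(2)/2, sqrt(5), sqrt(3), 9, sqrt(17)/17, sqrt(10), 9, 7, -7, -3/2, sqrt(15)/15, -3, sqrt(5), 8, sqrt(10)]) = [-7, -3, -3/2, sqrt(17)/17, sqrt(15)/15, sqrt(2)/2, 1, sqrt(3), sqrt(5), sqrt(5), 3, sqrt(10), sqrt(10), sqrt(13), 7, 8, 9, 9]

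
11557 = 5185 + 6372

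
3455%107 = 31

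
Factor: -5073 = -1*3^1*19^1*89^1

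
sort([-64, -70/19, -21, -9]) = [-64, -21, -9, -70/19]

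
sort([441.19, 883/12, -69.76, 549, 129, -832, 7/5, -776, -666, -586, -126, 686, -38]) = [-832, -776, -666, -586, -126, -69.76, -38, 7/5, 883/12, 129, 441.19, 549, 686]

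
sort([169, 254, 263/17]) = [263/17, 169, 254]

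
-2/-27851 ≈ 0.0000718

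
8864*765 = 6780960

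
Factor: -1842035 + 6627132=181^1*26437^1=4785097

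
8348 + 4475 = 12823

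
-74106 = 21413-95519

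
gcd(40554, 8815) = 1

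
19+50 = 69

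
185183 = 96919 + 88264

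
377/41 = 9 + 8/41 ≈ 9.20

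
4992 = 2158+2834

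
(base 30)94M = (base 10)8242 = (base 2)10000000110010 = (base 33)7IP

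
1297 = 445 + 852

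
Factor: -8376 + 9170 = 2^1*397^1 = 794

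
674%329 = 16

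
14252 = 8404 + 5848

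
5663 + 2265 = 7928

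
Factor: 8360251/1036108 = 2^ (-2) * 19^ (-1) * 269^1 * 13633^ (-1) * 31079^1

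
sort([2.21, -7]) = [-7, 2.21]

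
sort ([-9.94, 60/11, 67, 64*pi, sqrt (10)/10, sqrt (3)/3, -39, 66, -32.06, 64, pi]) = [-39, -32.06, -9.94, sqrt (10)/10, sqrt (3)/3, pi, 60/11, 64, 66, 67, 64*pi]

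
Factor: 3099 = 3^1*1033^1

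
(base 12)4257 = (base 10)7267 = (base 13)3400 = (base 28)97f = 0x1c63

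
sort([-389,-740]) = [-740,-389]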